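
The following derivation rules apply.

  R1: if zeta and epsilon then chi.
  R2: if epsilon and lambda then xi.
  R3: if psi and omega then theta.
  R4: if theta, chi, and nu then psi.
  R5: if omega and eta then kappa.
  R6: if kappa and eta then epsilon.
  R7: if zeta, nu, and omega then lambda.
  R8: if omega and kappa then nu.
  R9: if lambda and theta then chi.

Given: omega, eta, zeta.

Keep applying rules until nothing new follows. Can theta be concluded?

No

theta would need psi and omega (R3), but psi is never established.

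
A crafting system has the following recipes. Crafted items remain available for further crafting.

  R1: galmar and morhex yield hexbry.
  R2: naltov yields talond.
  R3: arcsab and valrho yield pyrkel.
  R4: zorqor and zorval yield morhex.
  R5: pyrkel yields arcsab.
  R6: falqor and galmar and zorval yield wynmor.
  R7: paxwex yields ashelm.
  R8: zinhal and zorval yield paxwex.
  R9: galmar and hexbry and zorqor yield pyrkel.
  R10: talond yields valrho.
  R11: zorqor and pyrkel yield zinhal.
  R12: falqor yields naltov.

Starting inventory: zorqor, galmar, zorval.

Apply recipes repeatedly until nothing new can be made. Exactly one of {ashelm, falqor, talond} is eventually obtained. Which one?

zorqor and zorval → morhex (R4).
galmar and morhex → hexbry (R1).
galmar and hexbry and zorqor → pyrkel (R9).
Using R11, zorqor and pyrkel make zinhal.
Using R8, zinhal and zorval make paxwex.
Using R7, paxwex makes ashelm.
talond would need naltov (R2), but naltov is never obtained. No rule produces falqor, and it is not given.

ashelm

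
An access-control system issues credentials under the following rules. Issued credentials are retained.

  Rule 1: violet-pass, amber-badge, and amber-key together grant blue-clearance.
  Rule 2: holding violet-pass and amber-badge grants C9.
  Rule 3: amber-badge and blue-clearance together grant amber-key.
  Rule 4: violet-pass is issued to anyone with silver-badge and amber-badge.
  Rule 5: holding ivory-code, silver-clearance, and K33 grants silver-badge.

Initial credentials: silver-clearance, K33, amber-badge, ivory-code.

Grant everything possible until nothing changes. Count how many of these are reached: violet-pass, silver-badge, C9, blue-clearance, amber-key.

Holding ivory-code, silver-clearance, and K33 grants silver-badge (Rule 5).
Holding silver-badge and amber-badge grants violet-pass (Rule 4).
Holding violet-pass and amber-badge grants C9 (Rule 2).
violet-pass: reached.
silver-badge: reached.
C9: reached.
blue-clearance would need violet-pass, amber-badge, and amber-key (Rule 1), but amber-key is never granted.
amber-key would need amber-badge and blue-clearance (Rule 3), but blue-clearance is never granted.
Reached: violet-pass, silver-badge, and C9 — 3 of the 5.

3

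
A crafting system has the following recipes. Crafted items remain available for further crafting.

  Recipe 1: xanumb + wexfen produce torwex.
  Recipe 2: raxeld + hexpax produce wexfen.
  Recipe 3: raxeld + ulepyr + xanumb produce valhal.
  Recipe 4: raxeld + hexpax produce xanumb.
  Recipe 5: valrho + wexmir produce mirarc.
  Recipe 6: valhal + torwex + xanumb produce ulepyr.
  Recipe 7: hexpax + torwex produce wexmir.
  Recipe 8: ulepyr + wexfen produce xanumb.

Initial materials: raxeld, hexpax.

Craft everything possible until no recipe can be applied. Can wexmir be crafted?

Yes

Using Recipe 2, raxeld and hexpax make wexfen.
raxeld + hexpax → xanumb (Recipe 4).
xanumb + wexfen → torwex (Recipe 1).
Using Recipe 7, hexpax and torwex make wexmir.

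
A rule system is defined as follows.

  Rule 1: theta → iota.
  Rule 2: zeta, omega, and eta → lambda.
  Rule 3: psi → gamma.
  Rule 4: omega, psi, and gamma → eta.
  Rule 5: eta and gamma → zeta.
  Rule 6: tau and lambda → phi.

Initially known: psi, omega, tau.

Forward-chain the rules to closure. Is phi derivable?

psi holds, so gamma follows (Rule 3).
omega, psi, and gamma hold, so eta follows (Rule 4).
eta and gamma hold, so zeta follows (Rule 5).
From zeta, omega, and eta, Rule 2 gives lambda.
tau and lambda hold, so phi follows (Rule 6).

Yes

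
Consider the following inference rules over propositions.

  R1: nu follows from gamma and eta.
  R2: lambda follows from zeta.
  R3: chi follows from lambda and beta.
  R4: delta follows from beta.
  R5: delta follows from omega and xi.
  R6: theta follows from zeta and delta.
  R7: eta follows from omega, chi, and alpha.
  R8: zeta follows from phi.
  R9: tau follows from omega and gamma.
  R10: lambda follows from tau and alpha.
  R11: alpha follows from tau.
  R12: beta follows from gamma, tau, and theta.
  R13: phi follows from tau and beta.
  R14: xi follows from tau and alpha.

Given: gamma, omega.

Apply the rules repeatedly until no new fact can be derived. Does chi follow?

No

chi would need lambda and beta (R3), but beta is never established.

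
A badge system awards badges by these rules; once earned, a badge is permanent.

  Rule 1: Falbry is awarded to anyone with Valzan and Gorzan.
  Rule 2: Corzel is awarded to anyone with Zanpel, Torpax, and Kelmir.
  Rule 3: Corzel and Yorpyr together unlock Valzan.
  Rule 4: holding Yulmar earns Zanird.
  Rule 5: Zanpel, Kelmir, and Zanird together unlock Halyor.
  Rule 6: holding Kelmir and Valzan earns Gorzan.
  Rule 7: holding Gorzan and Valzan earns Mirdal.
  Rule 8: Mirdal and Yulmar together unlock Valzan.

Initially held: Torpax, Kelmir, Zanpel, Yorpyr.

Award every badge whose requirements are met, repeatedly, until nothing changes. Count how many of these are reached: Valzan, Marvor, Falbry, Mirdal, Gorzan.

With Zanpel, Torpax, and Kelmir, Corzel is earned (Rule 2).
With Corzel and Yorpyr, Valzan is earned (Rule 3).
With Kelmir and Valzan, Gorzan is earned (Rule 6).
With Gorzan and Valzan, Mirdal is earned (Rule 7).
With Valzan and Gorzan, Falbry is earned (Rule 1).
Valzan: reached.
No rule produces Marvor, and it is not given.
Falbry: reached.
Mirdal: reached.
Gorzan: reached.
Reached: Valzan, Falbry, Mirdal, and Gorzan — 4 of the 5.

4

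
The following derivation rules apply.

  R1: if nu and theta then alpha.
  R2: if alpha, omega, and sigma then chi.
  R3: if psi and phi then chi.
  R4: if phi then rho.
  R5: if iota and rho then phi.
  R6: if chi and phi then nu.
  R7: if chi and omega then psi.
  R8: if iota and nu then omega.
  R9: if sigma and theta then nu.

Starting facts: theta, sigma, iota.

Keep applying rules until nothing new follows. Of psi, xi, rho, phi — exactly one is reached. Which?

From sigma and theta, R9 gives nu.
nu and theta hold, so alpha follows (R1).
iota and nu hold, so omega follows (R8).
alpha, omega, and sigma hold, so chi follows (R2).
From chi and omega, R7 gives psi.
rho would need phi (R4), but phi is never established. phi would need iota and rho (R5), but rho is never established. No rule produces xi, and it is not given.

psi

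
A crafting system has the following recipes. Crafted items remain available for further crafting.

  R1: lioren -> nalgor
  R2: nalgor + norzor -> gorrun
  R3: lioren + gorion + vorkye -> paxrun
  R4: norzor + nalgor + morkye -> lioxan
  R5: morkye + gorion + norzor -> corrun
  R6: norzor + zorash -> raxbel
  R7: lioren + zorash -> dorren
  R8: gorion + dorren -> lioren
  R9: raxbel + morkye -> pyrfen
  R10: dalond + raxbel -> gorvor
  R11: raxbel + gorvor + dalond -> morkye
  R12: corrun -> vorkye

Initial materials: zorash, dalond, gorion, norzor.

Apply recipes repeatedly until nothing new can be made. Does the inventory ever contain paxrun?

paxrun would need lioren, gorion, and vorkye (R3), but lioren is never obtained.

No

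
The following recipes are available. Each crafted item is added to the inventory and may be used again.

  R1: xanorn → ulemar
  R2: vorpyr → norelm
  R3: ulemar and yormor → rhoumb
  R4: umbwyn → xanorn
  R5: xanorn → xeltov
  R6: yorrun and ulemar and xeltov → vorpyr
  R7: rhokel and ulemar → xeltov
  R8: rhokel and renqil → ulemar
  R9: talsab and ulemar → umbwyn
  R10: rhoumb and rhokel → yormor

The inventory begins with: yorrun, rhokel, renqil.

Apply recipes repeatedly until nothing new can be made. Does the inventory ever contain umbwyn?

No

umbwyn would need talsab and ulemar (R9), but talsab is never obtained.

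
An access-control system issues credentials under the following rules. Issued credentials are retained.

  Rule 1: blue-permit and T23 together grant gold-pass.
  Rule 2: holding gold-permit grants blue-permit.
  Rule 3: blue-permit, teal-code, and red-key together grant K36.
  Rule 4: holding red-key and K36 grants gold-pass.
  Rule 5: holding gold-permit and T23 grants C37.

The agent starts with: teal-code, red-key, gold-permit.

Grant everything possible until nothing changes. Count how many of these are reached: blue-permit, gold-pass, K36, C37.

3

Holding gold-permit grants blue-permit (Rule 2).
Holding blue-permit, teal-code, and red-key grants K36 (Rule 3).
Holding red-key and K36 grants gold-pass (Rule 4).
blue-permit: reached.
gold-pass: reached.
K36: reached.
C37 would need gold-permit and T23 (Rule 5), but T23 is never granted.
Reached: blue-permit, gold-pass, and K36 — 3 of the 4.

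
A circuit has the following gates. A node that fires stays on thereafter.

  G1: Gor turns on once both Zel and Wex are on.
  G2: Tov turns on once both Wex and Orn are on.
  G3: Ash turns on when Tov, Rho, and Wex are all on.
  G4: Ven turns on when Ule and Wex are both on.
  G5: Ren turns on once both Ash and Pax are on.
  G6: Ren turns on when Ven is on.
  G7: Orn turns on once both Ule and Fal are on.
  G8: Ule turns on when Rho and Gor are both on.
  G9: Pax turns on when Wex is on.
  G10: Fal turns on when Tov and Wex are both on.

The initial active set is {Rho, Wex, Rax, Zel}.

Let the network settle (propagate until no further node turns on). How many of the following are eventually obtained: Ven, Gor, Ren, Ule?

G1: Zel and Wex on → Gor on.
Rho and Gor are on, so Ule turns on (G8).
Ule and Wex are on, so Ven turns on (G4).
G6: Ven on → Ren on.
Ven: reached.
Gor: reached.
Ren: reached.
Ule: reached.
All 4 are reached.

4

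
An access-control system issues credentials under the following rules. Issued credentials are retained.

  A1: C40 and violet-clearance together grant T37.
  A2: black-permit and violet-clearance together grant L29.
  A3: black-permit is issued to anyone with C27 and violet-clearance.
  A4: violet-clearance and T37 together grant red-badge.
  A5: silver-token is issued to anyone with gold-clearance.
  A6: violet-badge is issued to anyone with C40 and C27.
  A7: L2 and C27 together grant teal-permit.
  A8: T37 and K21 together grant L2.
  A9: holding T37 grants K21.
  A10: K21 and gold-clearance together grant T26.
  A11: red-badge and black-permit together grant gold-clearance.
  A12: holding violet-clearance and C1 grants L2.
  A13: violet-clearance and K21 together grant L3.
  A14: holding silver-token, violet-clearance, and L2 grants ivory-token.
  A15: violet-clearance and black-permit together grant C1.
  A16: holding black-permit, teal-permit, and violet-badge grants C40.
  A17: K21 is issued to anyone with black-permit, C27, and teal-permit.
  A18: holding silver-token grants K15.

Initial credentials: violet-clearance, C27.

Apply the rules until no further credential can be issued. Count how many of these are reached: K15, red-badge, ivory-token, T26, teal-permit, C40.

Holding C27 and violet-clearance grants black-permit (A3).
Holding violet-clearance and black-permit grants C1 (A15).
Holding violet-clearance and C1 grants L2 (A12).
Holding L2 and C27 grants teal-permit (A7).
K15 would need silver-token (A18), but silver-token is never granted.
red-badge would need violet-clearance and T37 (A4), but T37 is never granted.
ivory-token would need silver-token, violet-clearance, and L2 (A14), but silver-token is never granted.
T26 would need K21 and gold-clearance (A10), but gold-clearance is never granted.
teal-permit: reached.
C40 would need black-permit, teal-permit, and violet-badge (A16), but violet-badge is never granted.
Reached: teal-permit — 1 of the 6.

1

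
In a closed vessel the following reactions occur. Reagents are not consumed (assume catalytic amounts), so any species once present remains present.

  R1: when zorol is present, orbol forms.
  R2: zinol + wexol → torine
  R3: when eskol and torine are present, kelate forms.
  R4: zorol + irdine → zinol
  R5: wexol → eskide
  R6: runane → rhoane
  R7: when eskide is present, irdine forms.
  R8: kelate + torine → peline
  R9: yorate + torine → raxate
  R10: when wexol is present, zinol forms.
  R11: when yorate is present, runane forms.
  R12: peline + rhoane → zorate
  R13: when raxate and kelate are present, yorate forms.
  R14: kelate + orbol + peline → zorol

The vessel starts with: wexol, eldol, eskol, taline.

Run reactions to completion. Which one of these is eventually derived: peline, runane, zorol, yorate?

wexol present → zinol forms (R10).
zinol and wexol present → torine forms (R2).
eskol and torine present → kelate forms (R3).
kelate and torine present → peline forms (R8).
yorate would need raxate and kelate (R13), but raxate never forms. runane would need yorate (R11), but yorate never forms. zorol would need kelate, orbol, and peline (R14), but orbol never forms.

peline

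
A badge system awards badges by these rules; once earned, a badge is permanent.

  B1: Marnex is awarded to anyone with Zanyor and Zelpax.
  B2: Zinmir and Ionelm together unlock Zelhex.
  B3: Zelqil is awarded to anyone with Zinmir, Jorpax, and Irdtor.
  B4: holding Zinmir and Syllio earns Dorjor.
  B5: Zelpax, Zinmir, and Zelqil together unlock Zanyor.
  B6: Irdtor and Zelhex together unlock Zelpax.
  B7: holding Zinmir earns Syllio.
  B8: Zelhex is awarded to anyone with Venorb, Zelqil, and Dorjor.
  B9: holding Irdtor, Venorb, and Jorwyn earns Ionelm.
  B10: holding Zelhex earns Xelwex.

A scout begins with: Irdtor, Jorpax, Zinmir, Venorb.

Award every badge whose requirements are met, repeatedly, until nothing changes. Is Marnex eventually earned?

With Zinmir, Syllio is earned (B7).
With Zinmir, Jorpax, and Irdtor, Zelqil is earned (B3).
With Zinmir and Syllio, Dorjor is earned (B4).
With Venorb, Zelqil, and Dorjor, Zelhex is earned (B8).
With Irdtor and Zelhex, Zelpax is earned (B6).
With Zelpax, Zinmir, and Zelqil, Zanyor is earned (B5).
With Zanyor and Zelpax, Marnex is earned (B1).

Yes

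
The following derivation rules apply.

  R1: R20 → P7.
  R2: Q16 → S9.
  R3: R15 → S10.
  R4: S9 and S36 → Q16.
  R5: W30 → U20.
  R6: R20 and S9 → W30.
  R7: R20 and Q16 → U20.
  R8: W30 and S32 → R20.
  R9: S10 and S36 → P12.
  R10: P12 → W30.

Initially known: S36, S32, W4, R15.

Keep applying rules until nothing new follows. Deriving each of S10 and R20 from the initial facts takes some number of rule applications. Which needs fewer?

S10: R15 holds, so S10 follows (R3). [1 rule application]
R20: R15 holds, so S10 follows (R3). From S10 and S36, R9 gives P12. P12 holds, so W30 follows (R10). From W30 and S32, R8 gives R20. [4 rule applications]
S10 needs fewer.

S10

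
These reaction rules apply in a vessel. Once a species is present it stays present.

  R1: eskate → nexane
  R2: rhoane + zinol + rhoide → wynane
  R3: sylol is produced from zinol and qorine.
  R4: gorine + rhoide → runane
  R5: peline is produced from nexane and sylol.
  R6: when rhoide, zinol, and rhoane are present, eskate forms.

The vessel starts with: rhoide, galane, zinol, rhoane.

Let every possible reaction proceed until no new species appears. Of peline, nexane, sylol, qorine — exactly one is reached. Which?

nexane

rhoide, zinol, and rhoane present → eskate forms (R6).
eskate present → nexane forms (R1).
sylol would need zinol and qorine (R3), but qorine never forms. No rule produces qorine, and it is not given. peline would need nexane and sylol (R5), but sylol never forms.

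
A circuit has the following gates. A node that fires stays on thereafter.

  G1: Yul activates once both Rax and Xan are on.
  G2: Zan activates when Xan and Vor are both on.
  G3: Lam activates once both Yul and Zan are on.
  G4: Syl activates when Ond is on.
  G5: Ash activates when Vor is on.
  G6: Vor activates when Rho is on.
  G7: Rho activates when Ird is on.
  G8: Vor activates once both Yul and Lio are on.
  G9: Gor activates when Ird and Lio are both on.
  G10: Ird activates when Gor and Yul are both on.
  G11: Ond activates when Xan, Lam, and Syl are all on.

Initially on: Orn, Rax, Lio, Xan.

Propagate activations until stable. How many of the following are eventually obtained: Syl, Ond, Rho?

Syl would need Ond (G4), but Ond never turns on.
Ond would need Xan, Lam, and Syl (G11), but Syl never turns on.
Rho would need Ird (G7), but Ird never turns on.
None of the 3 are reached.

0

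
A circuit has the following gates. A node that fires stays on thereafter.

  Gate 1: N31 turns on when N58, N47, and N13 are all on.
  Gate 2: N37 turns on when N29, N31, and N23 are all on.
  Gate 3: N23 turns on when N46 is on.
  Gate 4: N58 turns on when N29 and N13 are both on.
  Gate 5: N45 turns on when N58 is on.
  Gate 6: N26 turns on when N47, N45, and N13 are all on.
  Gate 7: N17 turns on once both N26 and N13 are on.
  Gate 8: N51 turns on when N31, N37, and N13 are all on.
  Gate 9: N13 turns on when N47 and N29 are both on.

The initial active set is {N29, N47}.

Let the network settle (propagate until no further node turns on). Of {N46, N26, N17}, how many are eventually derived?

2

N47 and N29 are on, so N13 turns on (Gate 9).
Gate 4: N29 and N13 on → N58 on.
N58 is on, so N45 turns on (Gate 5).
Gate 6: N47, N45, and N13 on → N26 on.
Gate 7: N26 and N13 on → N17 on.
No rule produces N46, and it is not given.
N26: reached.
N17: reached.
Reached: N26 and N17 — 2 of the 3.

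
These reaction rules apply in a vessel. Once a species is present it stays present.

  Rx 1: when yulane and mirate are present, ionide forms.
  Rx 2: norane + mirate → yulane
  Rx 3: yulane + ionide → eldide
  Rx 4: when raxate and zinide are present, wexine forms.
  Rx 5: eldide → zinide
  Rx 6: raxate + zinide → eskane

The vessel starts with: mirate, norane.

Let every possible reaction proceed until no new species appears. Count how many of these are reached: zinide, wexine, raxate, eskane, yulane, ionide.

3

norane and mirate present → yulane forms (Rx 2).
yulane and mirate present → ionide forms (Rx 1).
yulane and ionide present → eldide forms (Rx 3).
eldide present → zinide forms (Rx 5).
zinide: reached.
wexine would need raxate and zinide (Rx 4), but raxate never forms.
No rule produces raxate, and it is not given.
eskane would need raxate and zinide (Rx 6), but raxate never forms.
yulane: reached.
ionide: reached.
Reached: zinide, yulane, and ionide — 3 of the 6.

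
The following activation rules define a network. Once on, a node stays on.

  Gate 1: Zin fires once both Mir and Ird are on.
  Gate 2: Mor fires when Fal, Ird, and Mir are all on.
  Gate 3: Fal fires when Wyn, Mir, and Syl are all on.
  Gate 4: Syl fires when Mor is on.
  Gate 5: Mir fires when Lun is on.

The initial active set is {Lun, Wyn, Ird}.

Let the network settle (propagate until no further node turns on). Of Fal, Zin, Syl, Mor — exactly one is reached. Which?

Zin

Lun is on, so Mir fires (Gate 5).
Mir and Ird are on, so Zin fires (Gate 1).
Syl would need Mor (Gate 4), but Mor never turns on. Mor would need Fal, Ird, and Mir (Gate 2), but Fal never turns on. Fal would need Wyn, Mir, and Syl (Gate 3), but Syl never turns on.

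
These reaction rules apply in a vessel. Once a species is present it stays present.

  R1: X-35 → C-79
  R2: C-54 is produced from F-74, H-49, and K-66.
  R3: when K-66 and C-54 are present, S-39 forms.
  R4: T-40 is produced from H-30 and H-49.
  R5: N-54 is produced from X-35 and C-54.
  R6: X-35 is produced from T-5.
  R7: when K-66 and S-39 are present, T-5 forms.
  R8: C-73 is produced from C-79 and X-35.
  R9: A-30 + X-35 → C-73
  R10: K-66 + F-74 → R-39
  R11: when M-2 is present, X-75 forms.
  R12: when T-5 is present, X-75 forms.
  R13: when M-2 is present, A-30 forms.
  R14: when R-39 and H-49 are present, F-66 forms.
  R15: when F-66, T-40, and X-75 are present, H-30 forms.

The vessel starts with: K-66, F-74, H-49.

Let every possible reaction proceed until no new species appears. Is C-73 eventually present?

F-74, H-49, and K-66 present → C-54 forms (R2).
K-66 and C-54 present → S-39 forms (R3).
K-66 and S-39 present → T-5 forms (R7).
T-5 present → X-35 forms (R6).
X-35 present → C-79 forms (R1).
C-79 and X-35 present → C-73 forms (R8).

Yes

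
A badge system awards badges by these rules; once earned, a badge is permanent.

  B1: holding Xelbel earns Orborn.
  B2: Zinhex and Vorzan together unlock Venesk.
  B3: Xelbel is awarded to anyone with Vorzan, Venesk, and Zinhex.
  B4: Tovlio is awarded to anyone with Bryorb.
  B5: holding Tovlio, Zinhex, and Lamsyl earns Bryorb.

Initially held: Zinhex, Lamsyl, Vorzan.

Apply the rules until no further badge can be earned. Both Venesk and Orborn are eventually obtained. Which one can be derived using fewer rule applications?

Venesk: With Zinhex and Vorzan, Venesk is earned (B2). [1 rule application]
Orborn: With Zinhex and Vorzan, Venesk is earned (B2). With Vorzan, Venesk, and Zinhex, Xelbel is earned (B3). With Xelbel, Orborn is earned (B1). [3 rule applications]
Venesk needs fewer.

Venesk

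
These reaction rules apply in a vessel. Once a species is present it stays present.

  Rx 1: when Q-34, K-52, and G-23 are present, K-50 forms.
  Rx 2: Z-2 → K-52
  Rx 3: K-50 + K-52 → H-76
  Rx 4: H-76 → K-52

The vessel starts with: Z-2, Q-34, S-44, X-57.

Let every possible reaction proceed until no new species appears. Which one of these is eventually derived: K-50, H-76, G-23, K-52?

K-52

Z-2 present → K-52 forms (Rx 2).
No rule produces G-23, and it is not given. K-50 would need Q-34, K-52, and G-23 (Rx 1), but G-23 never forms. H-76 would need K-50 and K-52 (Rx 3), but K-50 never forms.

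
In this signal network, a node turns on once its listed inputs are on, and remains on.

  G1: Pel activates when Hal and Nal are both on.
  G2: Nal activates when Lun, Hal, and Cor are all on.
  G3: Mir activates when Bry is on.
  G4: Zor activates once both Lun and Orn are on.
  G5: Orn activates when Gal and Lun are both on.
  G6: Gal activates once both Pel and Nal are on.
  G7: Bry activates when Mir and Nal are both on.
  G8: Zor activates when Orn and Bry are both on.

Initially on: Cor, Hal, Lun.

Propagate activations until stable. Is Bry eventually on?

No

Bry would need Mir and Nal (G7), but Mir never turns on.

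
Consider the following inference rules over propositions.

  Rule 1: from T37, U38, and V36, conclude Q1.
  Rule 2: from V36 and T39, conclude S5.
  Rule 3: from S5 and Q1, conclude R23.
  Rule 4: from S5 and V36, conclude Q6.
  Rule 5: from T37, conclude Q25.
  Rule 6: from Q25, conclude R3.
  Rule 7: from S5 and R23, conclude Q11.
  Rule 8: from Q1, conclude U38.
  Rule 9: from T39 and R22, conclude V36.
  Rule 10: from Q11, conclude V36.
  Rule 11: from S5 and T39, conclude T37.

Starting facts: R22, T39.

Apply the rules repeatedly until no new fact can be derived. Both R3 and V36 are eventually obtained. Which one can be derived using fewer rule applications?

V36: From T39 and R22, Rule 9 gives V36. [1 rule application]
R3: T39 and R22 hold, so V36 follows (Rule 9). V36 and T39 hold, so S5 follows (Rule 2). From S5 and T39, Rule 11 gives T37. T37 holds, so Q25 follows (Rule 5). Q25 holds, so R3 follows (Rule 6). [5 rule applications]
V36 needs fewer.

V36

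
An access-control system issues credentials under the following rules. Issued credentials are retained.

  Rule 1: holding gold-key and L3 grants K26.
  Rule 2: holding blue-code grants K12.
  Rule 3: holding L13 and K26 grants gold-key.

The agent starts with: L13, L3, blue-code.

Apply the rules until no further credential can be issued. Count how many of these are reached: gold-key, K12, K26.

Holding blue-code grants K12 (Rule 2).
gold-key would need L13 and K26 (Rule 3), but K26 is never granted.
K12: reached.
K26 would need gold-key and L3 (Rule 1), but gold-key is never granted.
Reached: K12 — 1 of the 3.

1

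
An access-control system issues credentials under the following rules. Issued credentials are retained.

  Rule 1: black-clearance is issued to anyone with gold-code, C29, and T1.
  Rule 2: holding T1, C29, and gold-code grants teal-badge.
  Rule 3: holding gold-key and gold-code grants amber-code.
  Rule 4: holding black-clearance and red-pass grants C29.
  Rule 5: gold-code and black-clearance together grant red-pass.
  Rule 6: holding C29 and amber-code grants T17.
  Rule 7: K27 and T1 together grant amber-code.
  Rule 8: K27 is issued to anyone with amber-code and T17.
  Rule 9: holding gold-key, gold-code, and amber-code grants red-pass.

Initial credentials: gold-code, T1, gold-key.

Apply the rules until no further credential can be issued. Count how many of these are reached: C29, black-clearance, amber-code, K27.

1

Holding gold-key and gold-code grants amber-code (Rule 3).
C29 would need black-clearance and red-pass (Rule 4), but black-clearance is never granted.
black-clearance would need gold-code, C29, and T1 (Rule 1), but C29 is never granted.
amber-code: reached.
K27 would need amber-code and T17 (Rule 8), but T17 is never granted.
Reached: amber-code — 1 of the 4.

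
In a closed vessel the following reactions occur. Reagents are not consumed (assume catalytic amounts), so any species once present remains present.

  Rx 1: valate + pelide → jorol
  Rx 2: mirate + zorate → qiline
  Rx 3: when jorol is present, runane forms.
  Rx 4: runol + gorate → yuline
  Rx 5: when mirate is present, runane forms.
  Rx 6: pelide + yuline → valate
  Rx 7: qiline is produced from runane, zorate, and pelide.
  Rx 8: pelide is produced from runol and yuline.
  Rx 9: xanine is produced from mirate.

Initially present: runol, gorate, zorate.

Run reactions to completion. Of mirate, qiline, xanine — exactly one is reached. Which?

runol and gorate present → yuline forms (Rx 4).
runol and yuline present → pelide forms (Rx 8).
pelide and yuline present → valate forms (Rx 6).
valate and pelide present → jorol forms (Rx 1).
jorol present → runane forms (Rx 3).
runane, zorate, and pelide present → qiline forms (Rx 7).
xanine would need mirate (Rx 9), but mirate never forms. No rule produces mirate, and it is not given.

qiline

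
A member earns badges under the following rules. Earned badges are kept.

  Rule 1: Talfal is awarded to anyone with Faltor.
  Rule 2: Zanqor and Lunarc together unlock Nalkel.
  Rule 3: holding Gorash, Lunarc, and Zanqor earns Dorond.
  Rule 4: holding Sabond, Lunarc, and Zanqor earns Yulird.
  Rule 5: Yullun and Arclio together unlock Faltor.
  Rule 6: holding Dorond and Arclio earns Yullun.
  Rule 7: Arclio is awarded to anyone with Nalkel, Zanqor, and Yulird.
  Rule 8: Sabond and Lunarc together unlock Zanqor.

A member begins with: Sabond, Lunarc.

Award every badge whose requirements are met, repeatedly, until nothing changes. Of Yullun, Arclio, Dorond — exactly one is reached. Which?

Arclio

With Sabond and Lunarc, Zanqor is earned (Rule 8).
With Sabond, Lunarc, and Zanqor, Yulird is earned (Rule 4).
With Zanqor and Lunarc, Nalkel is earned (Rule 2).
With Nalkel, Zanqor, and Yulird, Arclio is earned (Rule 7).
Dorond would need Gorash, Lunarc, and Zanqor (Rule 3), but Gorash is never earned. Yullun would need Dorond and Arclio (Rule 6), but Dorond is never earned.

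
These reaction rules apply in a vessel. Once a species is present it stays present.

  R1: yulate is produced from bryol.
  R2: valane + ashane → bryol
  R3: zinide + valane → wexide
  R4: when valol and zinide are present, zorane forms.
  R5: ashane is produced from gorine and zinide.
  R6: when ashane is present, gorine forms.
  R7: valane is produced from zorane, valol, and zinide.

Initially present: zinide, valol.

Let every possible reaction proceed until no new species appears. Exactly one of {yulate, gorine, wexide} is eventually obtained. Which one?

valol and zinide present → zorane forms (R4).
zorane, valol, and zinide present → valane forms (R7).
zinide and valane present → wexide forms (R3).
yulate would need bryol (R1), but bryol never forms. gorine would need ashane (R6), but ashane never forms.

wexide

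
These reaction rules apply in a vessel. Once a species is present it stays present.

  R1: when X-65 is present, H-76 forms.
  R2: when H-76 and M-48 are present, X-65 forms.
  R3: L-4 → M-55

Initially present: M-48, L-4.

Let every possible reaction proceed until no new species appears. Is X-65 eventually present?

No

X-65 would need H-76 and M-48 (R2), but H-76 never forms.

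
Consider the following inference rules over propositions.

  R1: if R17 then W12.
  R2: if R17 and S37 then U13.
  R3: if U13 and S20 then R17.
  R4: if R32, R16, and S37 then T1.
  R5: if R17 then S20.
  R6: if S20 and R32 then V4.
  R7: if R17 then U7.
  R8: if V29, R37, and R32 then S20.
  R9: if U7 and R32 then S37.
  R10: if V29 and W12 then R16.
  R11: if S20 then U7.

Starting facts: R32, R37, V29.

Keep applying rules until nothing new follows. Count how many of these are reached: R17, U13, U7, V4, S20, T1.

3

V29, R37, and R32 hold, so S20 follows (R8).
From S20, R11 gives U7.
From S20 and R32, R6 gives V4.
R17 would need U13 and S20 (R3), but U13 is never established.
U13 would need R17 and S37 (R2), but R17 is never established.
U7: reached.
V4: reached.
S20: reached.
T1 would need R32, R16, and S37 (R4), but R16 is never established.
Reached: U7, V4, and S20 — 3 of the 6.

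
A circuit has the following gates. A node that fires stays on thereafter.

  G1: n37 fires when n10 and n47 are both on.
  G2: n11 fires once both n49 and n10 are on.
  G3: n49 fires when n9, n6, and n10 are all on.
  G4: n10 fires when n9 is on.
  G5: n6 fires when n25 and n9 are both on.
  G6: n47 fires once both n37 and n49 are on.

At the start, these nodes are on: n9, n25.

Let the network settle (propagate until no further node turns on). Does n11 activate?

n25 and n9 are on, so n6 fires (G5).
G4: n9 on → n10 on.
n9, n6, and n10 are on, so n49 fires (G3).
G2: n49 and n10 on → n11 on.

Yes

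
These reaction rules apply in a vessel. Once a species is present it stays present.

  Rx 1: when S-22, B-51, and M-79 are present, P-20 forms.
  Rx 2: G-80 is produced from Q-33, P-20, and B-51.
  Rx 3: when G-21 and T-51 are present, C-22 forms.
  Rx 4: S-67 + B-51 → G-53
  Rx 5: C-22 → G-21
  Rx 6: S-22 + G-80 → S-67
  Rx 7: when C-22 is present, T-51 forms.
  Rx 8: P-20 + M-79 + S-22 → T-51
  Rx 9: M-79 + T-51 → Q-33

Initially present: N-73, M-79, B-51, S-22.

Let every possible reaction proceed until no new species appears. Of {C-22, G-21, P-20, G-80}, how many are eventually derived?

S-22, B-51, and M-79 present → P-20 forms (Rx 1).
P-20, M-79, and S-22 present → T-51 forms (Rx 8).
M-79 and T-51 present → Q-33 forms (Rx 9).
Q-33, P-20, and B-51 present → G-80 forms (Rx 2).
C-22 would need G-21 and T-51 (Rx 3), but G-21 never forms.
G-21 would need C-22 (Rx 5), but C-22 never forms.
P-20: reached.
G-80: reached.
Reached: P-20 and G-80 — 2 of the 4.

2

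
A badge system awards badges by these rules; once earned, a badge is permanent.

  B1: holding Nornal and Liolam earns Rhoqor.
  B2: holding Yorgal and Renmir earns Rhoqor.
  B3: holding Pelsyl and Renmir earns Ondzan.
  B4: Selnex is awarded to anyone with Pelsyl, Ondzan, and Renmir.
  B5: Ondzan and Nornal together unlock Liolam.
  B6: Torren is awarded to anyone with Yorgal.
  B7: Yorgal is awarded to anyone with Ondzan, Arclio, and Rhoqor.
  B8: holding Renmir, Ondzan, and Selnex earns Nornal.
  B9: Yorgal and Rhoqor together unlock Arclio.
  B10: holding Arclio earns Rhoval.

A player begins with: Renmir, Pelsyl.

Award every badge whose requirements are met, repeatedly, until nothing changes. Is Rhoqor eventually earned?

With Pelsyl and Renmir, Ondzan is earned (B3).
With Pelsyl, Ondzan, and Renmir, Selnex is earned (B4).
With Renmir, Ondzan, and Selnex, Nornal is earned (B8).
With Ondzan and Nornal, Liolam is earned (B5).
With Nornal and Liolam, Rhoqor is earned (B1).

Yes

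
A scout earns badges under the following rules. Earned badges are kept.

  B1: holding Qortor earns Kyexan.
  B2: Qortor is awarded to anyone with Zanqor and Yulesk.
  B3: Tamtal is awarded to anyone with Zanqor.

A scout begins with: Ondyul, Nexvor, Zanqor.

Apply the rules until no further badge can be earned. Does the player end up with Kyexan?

Kyexan would need Qortor (B1), but Qortor is never earned.

No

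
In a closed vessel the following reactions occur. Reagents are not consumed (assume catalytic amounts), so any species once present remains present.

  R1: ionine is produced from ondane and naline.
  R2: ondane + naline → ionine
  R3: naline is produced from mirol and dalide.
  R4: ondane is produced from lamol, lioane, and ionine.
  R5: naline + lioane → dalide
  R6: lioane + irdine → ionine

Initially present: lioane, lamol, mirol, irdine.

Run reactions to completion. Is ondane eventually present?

lioane and irdine present → ionine forms (R6).
lamol, lioane, and ionine present → ondane forms (R4).

Yes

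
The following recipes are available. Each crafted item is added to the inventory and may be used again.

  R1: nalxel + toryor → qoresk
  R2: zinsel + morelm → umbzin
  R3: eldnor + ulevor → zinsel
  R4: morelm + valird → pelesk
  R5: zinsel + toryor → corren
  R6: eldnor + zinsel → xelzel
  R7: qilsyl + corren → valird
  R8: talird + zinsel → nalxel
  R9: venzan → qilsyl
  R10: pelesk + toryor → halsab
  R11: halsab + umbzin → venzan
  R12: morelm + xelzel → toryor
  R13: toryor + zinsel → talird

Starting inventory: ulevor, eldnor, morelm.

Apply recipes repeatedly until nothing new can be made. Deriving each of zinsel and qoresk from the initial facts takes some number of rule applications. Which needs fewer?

zinsel

zinsel: eldnor + ulevor → zinsel (R3). [1 rule application]
qoresk: eldnor + ulevor → zinsel (R3). eldnor + zinsel → xelzel (R6). Using R12, morelm and xelzel make toryor. toryor + zinsel → talird (R13). talird + zinsel → nalxel (R8). nalxel + toryor → qoresk (R1). [6 rule applications]
zinsel needs fewer.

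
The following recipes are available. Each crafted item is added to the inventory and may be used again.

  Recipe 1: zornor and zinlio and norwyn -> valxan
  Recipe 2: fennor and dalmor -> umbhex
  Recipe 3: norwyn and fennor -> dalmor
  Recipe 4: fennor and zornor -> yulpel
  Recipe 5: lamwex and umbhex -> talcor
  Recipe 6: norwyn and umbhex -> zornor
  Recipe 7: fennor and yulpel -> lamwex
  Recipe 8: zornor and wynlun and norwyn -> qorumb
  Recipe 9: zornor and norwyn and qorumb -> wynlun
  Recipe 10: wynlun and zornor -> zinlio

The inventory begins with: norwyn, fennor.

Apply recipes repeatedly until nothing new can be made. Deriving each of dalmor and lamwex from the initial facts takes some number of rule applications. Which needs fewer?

dalmor

dalmor: Using Recipe 3, norwyn and fennor make dalmor. [1 rule application]
lamwex: Using Recipe 3, norwyn and fennor make dalmor. fennor and dalmor -> umbhex (Recipe 2). Using Recipe 6, norwyn and umbhex make zornor. fennor and zornor -> yulpel (Recipe 4). Using Recipe 7, fennor and yulpel make lamwex. [5 rule applications]
dalmor needs fewer.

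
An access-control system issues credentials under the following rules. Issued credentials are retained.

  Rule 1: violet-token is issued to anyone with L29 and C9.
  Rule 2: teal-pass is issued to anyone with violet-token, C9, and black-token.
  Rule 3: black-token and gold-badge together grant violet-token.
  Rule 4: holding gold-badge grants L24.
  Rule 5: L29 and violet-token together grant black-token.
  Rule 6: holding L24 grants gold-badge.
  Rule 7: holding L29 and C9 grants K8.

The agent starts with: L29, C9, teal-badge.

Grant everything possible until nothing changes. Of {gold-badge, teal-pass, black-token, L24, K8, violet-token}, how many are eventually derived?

Holding L29 and C9 grants K8 (Rule 7).
Holding L29 and C9 grants violet-token (Rule 1).
Holding L29 and violet-token grants black-token (Rule 5).
Holding violet-token, C9, and black-token grants teal-pass (Rule 2).
gold-badge would need L24 (Rule 6), but L24 is never granted.
teal-pass: reached.
black-token: reached.
L24 would need gold-badge (Rule 4), but gold-badge is never granted.
K8: reached.
violet-token: reached.
Reached: teal-pass, black-token, K8, and violet-token — 4 of the 6.

4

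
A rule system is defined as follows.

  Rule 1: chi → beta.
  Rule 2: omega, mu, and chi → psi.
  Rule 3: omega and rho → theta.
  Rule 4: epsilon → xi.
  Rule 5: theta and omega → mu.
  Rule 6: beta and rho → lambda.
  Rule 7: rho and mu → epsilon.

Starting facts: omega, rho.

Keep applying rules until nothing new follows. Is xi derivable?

From omega and rho, Rule 3 gives theta.
From theta and omega, Rule 5 gives mu.
From rho and mu, Rule 7 gives epsilon.
epsilon holds, so xi follows (Rule 4).

Yes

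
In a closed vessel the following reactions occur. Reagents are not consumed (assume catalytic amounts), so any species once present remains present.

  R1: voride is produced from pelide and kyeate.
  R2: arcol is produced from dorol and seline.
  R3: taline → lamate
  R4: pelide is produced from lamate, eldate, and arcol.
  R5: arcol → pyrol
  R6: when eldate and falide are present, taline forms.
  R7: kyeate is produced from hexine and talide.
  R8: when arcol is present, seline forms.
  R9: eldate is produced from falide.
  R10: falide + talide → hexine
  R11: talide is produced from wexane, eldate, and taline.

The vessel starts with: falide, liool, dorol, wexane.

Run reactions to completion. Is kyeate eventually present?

Yes

falide present → eldate forms (R9).
eldate and falide present → taline forms (R6).
wexane, eldate, and taline present → talide forms (R11).
falide and talide present → hexine forms (R10).
hexine and talide present → kyeate forms (R7).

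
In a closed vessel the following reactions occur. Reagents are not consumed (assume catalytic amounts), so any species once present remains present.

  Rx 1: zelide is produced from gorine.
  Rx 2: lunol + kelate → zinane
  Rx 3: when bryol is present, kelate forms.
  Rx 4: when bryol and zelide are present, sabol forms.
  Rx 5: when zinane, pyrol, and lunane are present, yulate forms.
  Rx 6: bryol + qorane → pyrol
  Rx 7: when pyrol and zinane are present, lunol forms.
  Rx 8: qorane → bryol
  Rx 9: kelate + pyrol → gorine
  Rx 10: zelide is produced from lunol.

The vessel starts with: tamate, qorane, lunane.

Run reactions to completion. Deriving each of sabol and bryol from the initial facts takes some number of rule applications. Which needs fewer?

bryol: qorane present → bryol forms (Rx 8). [1 rule application]
sabol: qorane present → bryol forms (Rx 8). bryol and qorane present → pyrol forms (Rx 6). bryol present → kelate forms (Rx 3). kelate and pyrol present → gorine forms (Rx 9). gorine present → zelide forms (Rx 1). bryol and zelide present → sabol forms (Rx 4). [6 rule applications]
bryol needs fewer.

bryol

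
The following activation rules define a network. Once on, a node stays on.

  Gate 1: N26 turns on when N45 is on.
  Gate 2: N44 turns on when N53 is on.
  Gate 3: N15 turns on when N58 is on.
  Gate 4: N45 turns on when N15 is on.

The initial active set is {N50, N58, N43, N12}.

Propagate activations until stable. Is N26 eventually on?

Yes

N58 is on, so N15 turns on (Gate 3).
N15 is on, so N45 turns on (Gate 4).
N45 is on, so N26 turns on (Gate 1).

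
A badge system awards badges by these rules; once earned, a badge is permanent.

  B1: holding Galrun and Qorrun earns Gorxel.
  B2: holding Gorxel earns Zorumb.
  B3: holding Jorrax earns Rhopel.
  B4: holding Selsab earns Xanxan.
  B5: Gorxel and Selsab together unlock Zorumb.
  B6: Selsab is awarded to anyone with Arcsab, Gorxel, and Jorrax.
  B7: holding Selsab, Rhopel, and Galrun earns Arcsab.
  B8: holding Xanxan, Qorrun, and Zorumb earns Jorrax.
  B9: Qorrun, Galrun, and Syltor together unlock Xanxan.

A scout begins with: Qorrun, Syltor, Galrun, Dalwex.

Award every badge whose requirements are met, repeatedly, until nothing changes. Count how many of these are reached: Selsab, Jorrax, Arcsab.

1

With Qorrun, Galrun, and Syltor, Xanxan is earned (B9).
With Galrun and Qorrun, Gorxel is earned (B1).
With Gorxel, Zorumb is earned (B2).
With Xanxan, Qorrun, and Zorumb, Jorrax is earned (B8).
Selsab would need Arcsab, Gorxel, and Jorrax (B6), but Arcsab is never earned.
Jorrax: reached.
Arcsab would need Selsab, Rhopel, and Galrun (B7), but Selsab is never earned.
Reached: Jorrax — 1 of the 3.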